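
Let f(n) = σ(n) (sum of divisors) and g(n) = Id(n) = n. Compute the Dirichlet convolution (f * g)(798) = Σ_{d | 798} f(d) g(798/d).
(σ * Id)(798) = 20475

Divisors of 798: [1, 2, 3, 6, 7, 14, 19, 21, 38, 42, 57, 114, 133, 266, 399, 798]. For each d | 798:
  d = 1: σ(1) · Id(798/1) = 1 · 798 = 798
  d = 2: σ(2) · Id(798/2) = 3 · 399 = 1197
  d = 3: σ(3) · Id(798/3) = 4 · 266 = 1064
  d = 6: σ(6) · Id(798/6) = 12 · 133 = 1596
  d = 7: σ(7) · Id(798/7) = 8 · 114 = 912
  d = 14: σ(14) · Id(798/14) = 24 · 57 = 1368
  d = 19: σ(19) · Id(798/19) = 20 · 42 = 840
  d = 21: σ(21) · Id(798/21) = 32 · 38 = 1216
  d = 38: σ(38) · Id(798/38) = 60 · 21 = 1260
  d = 42: σ(42) · Id(798/42) = 96 · 19 = 1824
  d = 57: σ(57) · Id(798/57) = 80 · 14 = 1120
  d = 114: σ(114) · Id(798/114) = 240 · 7 = 1680
  d = 133: σ(133) · Id(798/133) = 160 · 6 = 960
  d = 266: σ(266) · Id(798/266) = 480 · 3 = 1440
  d = 399: σ(399) · Id(798/399) = 640 · 2 = 1280
  d = 798: σ(798) · Id(798/798) = 1920 · 1 = 1920
Summing: (σ * Id)(798) = 798 + 1197 + 1064 + 1596 + 912 + 1368 + 840 + 1216 + 1260 + 1824 + 1120 + 1680 + 960 + 1440 + 1280 + 1920 = 20475.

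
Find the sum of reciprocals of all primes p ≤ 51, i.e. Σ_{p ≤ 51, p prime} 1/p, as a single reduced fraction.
Σ 1/p = 1021729465586766997/614889782588491410

π(51) = 15, so the primes ≤ 51 are [2, 3, 5, 7, 11, 13, 17, 19, 23, 29, 31, 37, 41, 43, 47]. Summing 1/p over these primes: 1021729465586766997/614889782588491410 ≈ 1.6616. Mertens estimate ln ln(51) + 0.2615 ≈ 1.6306.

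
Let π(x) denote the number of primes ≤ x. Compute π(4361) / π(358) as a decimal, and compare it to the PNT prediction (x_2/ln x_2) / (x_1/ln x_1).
π(4361)/π(358) = 595/71 ≈ 8.3803;  PNT prediction ≈ 8.5478.

π(358) = 71 and π(4361) = 595, so π(4361)/π(358) ≈ 8.3803. The PNT-predicted ratio is (4361/ln(4361)) / (358/ln(358)) ≈ 8.5478. The two agree to within a few percent, as expected.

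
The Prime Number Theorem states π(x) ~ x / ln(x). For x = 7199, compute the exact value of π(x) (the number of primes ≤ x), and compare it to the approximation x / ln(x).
π(7199) = 919;  x/ln(x) ≈ 810.54;  relative error ≈ 11.80%.

Directly count primes up to 7199: π(7199) = 919. The PNT approximation gives 7199/ln(7199) ≈ 7199/8.88170 ≈ 810.54. Relative error (π(x) − x/ln(x)) / π(x) ≈ 11.80%; the approximation is known to undercount slightly (Li(x) is a better estimate).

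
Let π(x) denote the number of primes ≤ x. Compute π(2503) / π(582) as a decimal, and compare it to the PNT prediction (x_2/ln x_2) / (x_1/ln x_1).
π(2503)/π(582) = 368/106 ≈ 3.4717;  PNT prediction ≈ 3.4990.

π(582) = 106 and π(2503) = 368, so π(2503)/π(582) ≈ 3.4717. The PNT-predicted ratio is (2503/ln(2503)) / (582/ln(582)) ≈ 3.4990. The two agree to within a few percent, as expected.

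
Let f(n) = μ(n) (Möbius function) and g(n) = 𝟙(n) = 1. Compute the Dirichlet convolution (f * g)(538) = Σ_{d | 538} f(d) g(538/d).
(μ * 𝟙)(538) = 0

Divisors of 538: [1, 2, 269, 538]. For each d | 538:
  d = 1: μ(1) · 𝟙(538/1) = 1 · 1 = 1
  d = 2: μ(2) · 𝟙(538/2) = -1 · 1 = -1
  d = 269: μ(269) · 𝟙(538/269) = -1 · 1 = -1
  d = 538: μ(538) · 𝟙(538/538) = 1 · 1 = 1
Summing: (μ * 𝟙)(538) = 1 + -1 + -1 + 1 = 0.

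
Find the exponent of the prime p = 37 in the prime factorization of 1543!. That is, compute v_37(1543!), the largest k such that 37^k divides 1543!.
v_37(1543!) = 42

Legendre's formula: v_p(n!) = Σ_{k ≥ 1} ⌊n / p^k⌋. For p = 37, n = 1543, the terms are:
  ⌊1543/37^1⌋ = ⌊1543/37⌋ = 41
  ⌊1543/37^2⌋ = ⌊1543/1369⌋ = 1
(the next term ⌊1543/37^3⌋ = 0, terminating the sum). Summing: v_37(1543!) = 41 + 1 = 42.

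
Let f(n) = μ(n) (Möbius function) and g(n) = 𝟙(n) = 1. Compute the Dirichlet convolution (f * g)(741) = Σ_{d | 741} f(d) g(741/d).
(μ * 𝟙)(741) = 0

Divisors of 741: [1, 3, 13, 19, 39, 57, 247, 741]. For each d | 741:
  d = 1: μ(1) · 𝟙(741/1) = 1 · 1 = 1
  d = 3: μ(3) · 𝟙(741/3) = -1 · 1 = -1
  d = 13: μ(13) · 𝟙(741/13) = -1 · 1 = -1
  d = 19: μ(19) · 𝟙(741/19) = -1 · 1 = -1
  d = 39: μ(39) · 𝟙(741/39) = 1 · 1 = 1
  d = 57: μ(57) · 𝟙(741/57) = 1 · 1 = 1
  d = 247: μ(247) · 𝟙(741/247) = 1 · 1 = 1
  d = 741: μ(741) · 𝟙(741/741) = -1 · 1 = -1
Summing: (μ * 𝟙)(741) = 1 + -1 + -1 + -1 + 1 + 1 + 1 + -1 = 0.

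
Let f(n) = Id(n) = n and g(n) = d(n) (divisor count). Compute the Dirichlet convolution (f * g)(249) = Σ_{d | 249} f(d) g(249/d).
(Id * d)(249) = 425

Divisors of 249: [1, 3, 83, 249]. For each d | 249:
  d = 1: Id(1) · d(249/1) = 1 · 4 = 4
  d = 3: Id(3) · d(249/3) = 3 · 2 = 6
  d = 83: Id(83) · d(249/83) = 83 · 2 = 166
  d = 249: Id(249) · d(249/249) = 249 · 1 = 249
Summing: (Id * d)(249) = 4 + 6 + 166 + 249 = 425.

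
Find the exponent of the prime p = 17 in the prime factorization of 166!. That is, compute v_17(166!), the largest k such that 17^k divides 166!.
v_17(166!) = 9

Legendre's formula: v_p(n!) = Σ_{k ≥ 1} ⌊n / p^k⌋. For p = 17, n = 166, the terms are:
  ⌊166/17^1⌋ = ⌊166/17⌋ = 9
(the next term ⌊166/17^2⌋ = 0, terminating the sum). Summing: v_17(166!) = 9 = 9.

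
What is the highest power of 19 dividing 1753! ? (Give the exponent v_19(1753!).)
v_19(1753!) = 96

Legendre's formula: v_p(n!) = Σ_{k ≥ 1} ⌊n / p^k⌋. For p = 19, n = 1753, the terms are:
  ⌊1753/19^1⌋ = ⌊1753/19⌋ = 92
  ⌊1753/19^2⌋ = ⌊1753/361⌋ = 4
(the next term ⌊1753/19^3⌋ = 0, terminating the sum). Summing: v_19(1753!) = 92 + 4 = 96.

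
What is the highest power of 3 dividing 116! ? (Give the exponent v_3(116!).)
v_3(116!) = 55

Legendre's formula: v_p(n!) = Σ_{k ≥ 1} ⌊n / p^k⌋. For p = 3, n = 116, the terms are:
  ⌊116/3^1⌋ = ⌊116/3⌋ = 38
  ⌊116/3^2⌋ = ⌊116/9⌋ = 12
  ⌊116/3^3⌋ = ⌊116/27⌋ = 4
  ⌊116/3^4⌋ = ⌊116/81⌋ = 1
(the next term ⌊116/3^5⌋ = 0, terminating the sum). Summing: v_3(116!) = 38 + 12 + 4 + 1 = 55.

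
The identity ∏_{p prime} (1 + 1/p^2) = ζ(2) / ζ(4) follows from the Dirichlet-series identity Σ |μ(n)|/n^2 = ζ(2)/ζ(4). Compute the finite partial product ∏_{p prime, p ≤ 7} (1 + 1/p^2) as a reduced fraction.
∏ = 650/441

The primes p ≤ 7 are [2, 3, 5, 7]. For each, (1 + 1/p^2) = (p^2 + 1)/p^2. Multiplying these fractions over p ∈ [2, 3, 5, 7] gives 650/441. (In the limit P → ∞ this tends to ζ(2)/ζ(4).)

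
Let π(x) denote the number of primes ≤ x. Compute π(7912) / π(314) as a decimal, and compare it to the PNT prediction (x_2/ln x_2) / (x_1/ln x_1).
π(7912)/π(314) = 999/65 ≈ 15.3692;  PNT prediction ≈ 16.1395.

π(314) = 65 and π(7912) = 999, so π(7912)/π(314) ≈ 15.3692. The PNT-predicted ratio is (7912/ln(7912)) / (314/ln(314)) ≈ 16.1395. The two agree to within a few percent, as expected.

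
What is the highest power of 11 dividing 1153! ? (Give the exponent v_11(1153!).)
v_11(1153!) = 113

Legendre's formula: v_p(n!) = Σ_{k ≥ 1} ⌊n / p^k⌋. For p = 11, n = 1153, the terms are:
  ⌊1153/11^1⌋ = ⌊1153/11⌋ = 104
  ⌊1153/11^2⌋ = ⌊1153/121⌋ = 9
(the next term ⌊1153/11^3⌋ = 0, terminating the sum). Summing: v_11(1153!) = 104 + 9 = 113.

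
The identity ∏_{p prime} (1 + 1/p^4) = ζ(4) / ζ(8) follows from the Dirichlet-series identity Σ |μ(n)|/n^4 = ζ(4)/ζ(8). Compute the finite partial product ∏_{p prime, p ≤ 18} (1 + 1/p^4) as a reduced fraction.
∏ = 269172760629240720452/249717000818881220625

The primes p ≤ 18 are [2, 3, 5, 7, 11, 13, 17]. For each, (1 + 1/p^4) = (p^4 + 1)/p^4. Multiplying these fractions over p ∈ [2, 3, 5, 7, 11, 13, 17] gives 269172760629240720452/249717000818881220625. (In the limit P → ∞ this tends to ζ(4)/ζ(8).)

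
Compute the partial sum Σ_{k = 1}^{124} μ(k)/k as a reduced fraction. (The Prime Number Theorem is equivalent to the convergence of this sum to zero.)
Σ μ(k)/k = 23090940688334333795050585396213953208427071/3161005464041760778814520629154366249327468699

Values of μ(k) for 1 ≤ k ≤ 124: μ(1) = 1, μ(2) = -1, μ(3) = -1, μ(5) = -1, μ(6) = 1, μ(7) = -1, μ(10) = 1, μ(11) = -1, μ(13) = -1, μ(14) = 1, μ(15) = 1, μ(17) = -1, μ(19) = -1, μ(21) = 1, μ(22) = 1, μ(23) = -1, μ(26) = 1, μ(29) = -1, μ(30) = -1, μ(31) = -1, μ(33) = 1, μ(34) = 1, μ(35) = 1, μ(37) = -1, μ(38) = 1, μ(39) = 1, μ(41) = -1, μ(42) = -1, μ(43) = -1, μ(46) = 1, μ(47) = -1, μ(51) = 1, μ(53) = -1, μ(55) = 1, μ(57) = 1, μ(58) = 1, μ(59) = -1, μ(61) = -1, μ(62) = 1, μ(65) = 1, μ(66) = -1, μ(67) = -1, μ(69) = 1, μ(70) = -1, μ(71) = -1, μ(73) = -1, μ(74) = 1, μ(77) = 1, μ(78) = -1, μ(79) = -1, μ(82) = 1, μ(83) = -1, μ(85) = 1, μ(86) = 1, μ(87) = 1, μ(89) = -1, μ(91) = 1, μ(93) = 1, μ(94) = 1, μ(95) = 1, μ(97) = -1, μ(101) = -1, μ(102) = -1, μ(103) = -1, μ(105) = -1, μ(106) = 1, μ(107) = -1, μ(109) = -1, μ(110) = -1, μ(111) = 1, μ(113) = -1, μ(114) = -1, μ(115) = 1, μ(118) = 1, μ(119) = 1, μ(122) = 1, μ(123) = 1, with μ = 0 on non-squarefree integers. Summing μ(k)/k for k where μ(k) ≠ 0 gives 23090940688334333795050585396213953208427071/3161005464041760778814520629154366249327468699 ≈ 0.0073. (PNT ⟺ this sum → 0 as n → ∞.)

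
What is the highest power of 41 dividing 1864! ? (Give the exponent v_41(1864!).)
v_41(1864!) = 46

Legendre's formula: v_p(n!) = Σ_{k ≥ 1} ⌊n / p^k⌋. For p = 41, n = 1864, the terms are:
  ⌊1864/41^1⌋ = ⌊1864/41⌋ = 45
  ⌊1864/41^2⌋ = ⌊1864/1681⌋ = 1
(the next term ⌊1864/41^3⌋ = 0, terminating the sum). Summing: v_41(1864!) = 45 + 1 = 46.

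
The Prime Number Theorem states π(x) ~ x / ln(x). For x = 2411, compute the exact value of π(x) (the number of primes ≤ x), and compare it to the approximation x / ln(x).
π(2411) = 358;  x/ln(x) ≈ 309.59;  relative error ≈ 13.52%.

Directly count primes up to 2411: π(2411) = 358. The PNT approximation gives 2411/ln(2411) ≈ 2411/7.78780 ≈ 309.59. Relative error (π(x) − x/ln(x)) / π(x) ≈ 13.52%; the approximation is known to undercount slightly (Li(x) is a better estimate).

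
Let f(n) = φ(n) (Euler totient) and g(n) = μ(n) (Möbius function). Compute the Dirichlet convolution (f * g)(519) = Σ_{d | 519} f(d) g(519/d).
(φ * μ)(519) = 171

Divisors of 519: [1, 3, 173, 519]. For each d | 519:
  d = 1: φ(1) · μ(519/1) = 1 · 1 = 1
  d = 3: φ(3) · μ(519/3) = 2 · -1 = -2
  d = 173: φ(173) · μ(519/173) = 172 · -1 = -172
  d = 519: φ(519) · μ(519/519) = 344 · 1 = 344
Summing: (φ * μ)(519) = 1 + -2 + -172 + 344 = 171.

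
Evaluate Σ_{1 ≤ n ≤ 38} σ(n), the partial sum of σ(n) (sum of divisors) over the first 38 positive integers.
Σ_{n ≤ 38} σ(n) = 1196

Compute σ(n) for each 1 ≤ n ≤ 38: σ(1) = 1, σ(2) = 3, σ(3) = 4, σ(4) = 7, σ(5) = 6, σ(6) = 12, σ(7) = 8, σ(8) = 15, σ(9) = 13, σ(10) = 18, σ(11) = 12, σ(12) = 28, σ(13) = 14, σ(14) = 24, σ(15) = 24, σ(16) = 31, σ(17) = 18, σ(18) = 39, σ(19) = 20, σ(20) = 42, σ(21) = 32, σ(22) = 36, σ(23) = 24, σ(24) = 60, σ(25) = 31, σ(26) = 42, σ(27) = 40, σ(28) = 56, σ(29) = 30, σ(30) = 72, σ(31) = 32, σ(32) = 63, σ(33) = 48, σ(34) = 54, σ(35) = 48, σ(36) = 91, σ(37) = 38, σ(38) = 60. Summing all 38 values: 1196. (Average order: Σ_{n ≤ x} σ(n) ~ (π²/12) x². For x = 38, (π²/12)·38² ≈ 1187.64.)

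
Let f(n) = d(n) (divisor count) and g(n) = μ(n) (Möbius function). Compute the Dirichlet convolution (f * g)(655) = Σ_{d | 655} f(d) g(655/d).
(d * μ)(655) = 1

Divisors of 655: [1, 5, 131, 655]. For each d | 655:
  d = 1: d(1) · μ(655/1) = 1 · 1 = 1
  d = 5: d(5) · μ(655/5) = 2 · -1 = -2
  d = 131: d(131) · μ(655/131) = 2 · -1 = -2
  d = 655: d(655) · μ(655/655) = 4 · 1 = 4
Summing: (d * μ)(655) = 1 + -2 + -2 + 4 = 1.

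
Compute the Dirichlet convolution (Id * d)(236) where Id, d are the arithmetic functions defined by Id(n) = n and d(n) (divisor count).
(Id * d)(236) = 671

Divisors of 236: [1, 2, 4, 59, 118, 236]. For each d | 236:
  d = 1: Id(1) · d(236/1) = 1 · 6 = 6
  d = 2: Id(2) · d(236/2) = 2 · 4 = 8
  d = 4: Id(4) · d(236/4) = 4 · 2 = 8
  d = 59: Id(59) · d(236/59) = 59 · 3 = 177
  d = 118: Id(118) · d(236/118) = 118 · 2 = 236
  d = 236: Id(236) · d(236/236) = 236 · 1 = 236
Summing: (Id * d)(236) = 6 + 8 + 8 + 177 + 236 + 236 = 671.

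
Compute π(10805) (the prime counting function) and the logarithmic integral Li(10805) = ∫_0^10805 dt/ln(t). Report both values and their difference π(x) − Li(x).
π(10805) = 1315;  Li(10805) ≈ 1333.17;  π(x) − Li(x) ≈ -18.17.

Direct count of primes ≤ 10805 gives π(10805) = 1315. Numerical evaluation of the logarithmic integral gives Li(10805) ≈ 1333.17. The difference π(x) − Li(x) ≈ -18.17 is typically negative for small/moderate x (Li(x) overestimates), though Littlewood's theorem shows this sign changes infinitely often.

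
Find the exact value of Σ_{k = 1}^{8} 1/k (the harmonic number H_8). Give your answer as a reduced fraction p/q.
H_8 = 761/280

Direct summation: H_8 = 1 + 1/2 + ... + 1/8. The least common denominator is lcm(1, ..., 8) = 840; over this denominator the numerator is 840 + 420 + 280 + 210 + 168 + 140 + 120 + 105 = 2283, so H_8 = 2283/840; reducing by gcd(2283, 840) = 3 gives 761/280 ≈ 2.71786. (The PNT-adjacent estimate ln(8) + γ ≈ 2.65666 matches within O(1/n).)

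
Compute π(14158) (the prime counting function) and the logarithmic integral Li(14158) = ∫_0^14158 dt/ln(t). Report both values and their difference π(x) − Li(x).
π(14158) = 1666;  Li(14158) ≈ 1688.80;  π(x) − Li(x) ≈ -22.80.

Direct count of primes ≤ 14158 gives π(14158) = 1666. Numerical evaluation of the logarithmic integral gives Li(14158) ≈ 1688.80. The difference π(x) − Li(x) ≈ -22.80 is typically negative for small/moderate x (Li(x) overestimates), though Littlewood's theorem shows this sign changes infinitely often.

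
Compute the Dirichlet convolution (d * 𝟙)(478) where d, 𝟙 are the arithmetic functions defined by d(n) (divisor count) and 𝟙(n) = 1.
(d * 𝟙)(478) = 9

Divisors of 478: [1, 2, 239, 478]. For each d | 478:
  d = 1: d(1) · 𝟙(478/1) = 1 · 1 = 1
  d = 2: d(2) · 𝟙(478/2) = 2 · 1 = 2
  d = 239: d(239) · 𝟙(478/239) = 2 · 1 = 2
  d = 478: d(478) · 𝟙(478/478) = 4 · 1 = 4
Summing: (d * 𝟙)(478) = 1 + 2 + 2 + 4 = 9.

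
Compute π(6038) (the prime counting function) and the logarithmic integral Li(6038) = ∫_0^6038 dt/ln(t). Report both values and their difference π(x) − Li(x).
π(6038) = 787;  Li(6038) ≈ 804.78;  π(x) − Li(x) ≈ -17.78.

Direct count of primes ≤ 6038 gives π(6038) = 787. Numerical evaluation of the logarithmic integral gives Li(6038) ≈ 804.78. The difference π(x) − Li(x) ≈ -17.78 is typically negative for small/moderate x (Li(x) overestimates), though Littlewood's theorem shows this sign changes infinitely often.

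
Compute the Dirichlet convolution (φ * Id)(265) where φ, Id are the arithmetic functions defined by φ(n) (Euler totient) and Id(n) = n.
(φ * Id)(265) = 945

Divisors of 265: [1, 5, 53, 265]. For each d | 265:
  d = 1: φ(1) · Id(265/1) = 1 · 265 = 265
  d = 5: φ(5) · Id(265/5) = 4 · 53 = 212
  d = 53: φ(53) · Id(265/53) = 52 · 5 = 260
  d = 265: φ(265) · Id(265/265) = 208 · 1 = 208
Summing: (φ * Id)(265) = 265 + 212 + 260 + 208 = 945.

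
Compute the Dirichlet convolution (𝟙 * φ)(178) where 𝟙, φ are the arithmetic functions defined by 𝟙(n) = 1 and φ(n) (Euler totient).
(𝟙 * φ)(178) = 178

Divisors of 178: [1, 2, 89, 178]. For each d | 178:
  d = 1: 𝟙(1) · φ(178/1) = 1 · 88 = 88
  d = 2: 𝟙(2) · φ(178/2) = 1 · 88 = 88
  d = 89: 𝟙(89) · φ(178/89) = 1 · 1 = 1
  d = 178: 𝟙(178) · φ(178/178) = 1 · 1 = 1
Summing: (𝟙 * φ)(178) = 88 + 88 + 1 + 1 = 178.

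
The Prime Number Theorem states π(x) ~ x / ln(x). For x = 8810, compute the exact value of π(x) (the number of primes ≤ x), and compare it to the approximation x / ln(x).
π(8810) = 1097;  x/ln(x) ≈ 969.88;  relative error ≈ 11.59%.

Directly count primes up to 8810: π(8810) = 1097. The PNT approximation gives 8810/ln(8810) ≈ 8810/9.08364 ≈ 969.88. Relative error (π(x) − x/ln(x)) / π(x) ≈ 11.59%; the approximation is known to undercount slightly (Li(x) is a better estimate).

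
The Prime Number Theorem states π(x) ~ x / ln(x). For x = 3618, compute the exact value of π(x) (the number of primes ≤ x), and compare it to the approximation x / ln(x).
π(3618) = 506;  x/ln(x) ≈ 441.56;  relative error ≈ 12.74%.

Directly count primes up to 3618: π(3618) = 506. The PNT approximation gives 3618/ln(3618) ≈ 3618/8.19368 ≈ 441.56. Relative error (π(x) − x/ln(x)) / π(x) ≈ 12.74%; the approximation is known to undercount slightly (Li(x) is a better estimate).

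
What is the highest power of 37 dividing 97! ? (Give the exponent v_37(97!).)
v_37(97!) = 2

Legendre's formula: v_p(n!) = Σ_{k ≥ 1} ⌊n / p^k⌋. For p = 37, n = 97, the terms are:
  ⌊97/37^1⌋ = ⌊97/37⌋ = 2
(the next term ⌊97/37^2⌋ = 0, terminating the sum). Summing: v_37(97!) = 2 = 2.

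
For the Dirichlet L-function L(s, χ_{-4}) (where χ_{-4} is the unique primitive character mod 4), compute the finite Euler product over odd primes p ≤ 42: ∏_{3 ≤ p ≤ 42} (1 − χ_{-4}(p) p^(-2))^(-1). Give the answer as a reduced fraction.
∏ = 229680782632694823859/250495395975659520000

The odd primes p ≤ 42 are [3, 5, 7, 11, 13, 17, 19, 23, 29, 31, 37, 41]. For each, χ(p) = 1 if p ≡ 1 mod 4, χ(p) = −1 if p ≡ 3 mod 4. Taking (1 − χ(p)/p^2)^(-1) = p^2/(p^2 − χ(p)): (1 − (-1)/3^2)^(-1) · (1 − (1)/5^2)^(-1) · (1 − (-1)/7^2)^(-1) · (1 − (-1)/11^2)^(-1) · (1 − (1)/13^2)^(-1) · (1 − (1)/17^2)^(-1) · (1 − (-1)/19^2)^(-1) · (1 − (-1)/23^2)^(-1) · (1 − (1)/29^2)^(-1) · (1 − (-1)/31^2)^(-1) · (1 − (1)/37^2)^(-1) · (1 − (1)/41^2)^(-1) = 229680782632694823859/250495395975659520000.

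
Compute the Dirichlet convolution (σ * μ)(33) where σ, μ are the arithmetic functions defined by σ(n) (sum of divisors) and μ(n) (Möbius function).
(σ * μ)(33) = 33

Divisors of 33: [1, 3, 11, 33]. For each d | 33:
  d = 1: σ(1) · μ(33/1) = 1 · 1 = 1
  d = 3: σ(3) · μ(33/3) = 4 · -1 = -4
  d = 11: σ(11) · μ(33/11) = 12 · -1 = -12
  d = 33: σ(33) · μ(33/33) = 48 · 1 = 48
Summing: (σ * μ)(33) = 1 + -4 + -12 + 48 = 33.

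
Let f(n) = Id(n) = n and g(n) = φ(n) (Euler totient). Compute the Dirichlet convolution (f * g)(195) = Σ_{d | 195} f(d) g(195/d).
(Id * φ)(195) = 1125

Divisors of 195: [1, 3, 5, 13, 15, 39, 65, 195]. For each d | 195:
  d = 1: Id(1) · φ(195/1) = 1 · 96 = 96
  d = 3: Id(3) · φ(195/3) = 3 · 48 = 144
  d = 5: Id(5) · φ(195/5) = 5 · 24 = 120
  d = 13: Id(13) · φ(195/13) = 13 · 8 = 104
  d = 15: Id(15) · φ(195/15) = 15 · 12 = 180
  d = 39: Id(39) · φ(195/39) = 39 · 4 = 156
  d = 65: Id(65) · φ(195/65) = 65 · 2 = 130
  d = 195: Id(195) · φ(195/195) = 195 · 1 = 195
Summing: (Id * φ)(195) = 96 + 144 + 120 + 104 + 180 + 156 + 130 + 195 = 1125.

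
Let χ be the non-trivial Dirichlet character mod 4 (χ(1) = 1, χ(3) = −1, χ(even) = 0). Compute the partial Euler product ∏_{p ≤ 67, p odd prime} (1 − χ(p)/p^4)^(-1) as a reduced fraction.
∏ = 1651066280281380138536686837541579766361280941939967829361597654494040671703/1669523570694536178861740034086625672835197425049896317943747132528787456000

The odd primes p ≤ 67 are [3, 5, 7, 11, 13, 17, 19, 23, 29, 31, 37, 41, 43, 47, 53, 59, 61, 67]. For each, χ(p) = 1 if p ≡ 1 mod 4, χ(p) = −1 if p ≡ 3 mod 4. Taking (1 − χ(p)/p^4)^(-1) = p^4/(p^4 − χ(p)): (1 − (-1)/3^4)^(-1) · (1 − (1)/5^4)^(-1) · (1 − (-1)/7^4)^(-1) · (1 − (-1)/11^4)^(-1) · (1 − (1)/13^4)^(-1) · (1 − (1)/17^4)^(-1) · (1 − (-1)/19^4)^(-1) · (1 − (-1)/23^4)^(-1) · (1 − (1)/29^4)^(-1) · (1 − (-1)/31^4)^(-1) · (1 − (1)/37^4)^(-1) · (1 − (1)/41^4)^(-1) · (1 − (-1)/43^4)^(-1) · (1 − (-1)/47^4)^(-1) · (1 − (1)/53^4)^(-1) · (1 − (-1)/59^4)^(-1) · (1 − (1)/61^4)^(-1) · (1 − (-1)/67^4)^(-1) = 1651066280281380138536686837541579766361280941939967829361597654494040671703/1669523570694536178861740034086625672835197425049896317943747132528787456000.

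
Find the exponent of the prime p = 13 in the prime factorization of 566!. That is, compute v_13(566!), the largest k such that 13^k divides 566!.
v_13(566!) = 46

Legendre's formula: v_p(n!) = Σ_{k ≥ 1} ⌊n / p^k⌋. For p = 13, n = 566, the terms are:
  ⌊566/13^1⌋ = ⌊566/13⌋ = 43
  ⌊566/13^2⌋ = ⌊566/169⌋ = 3
(the next term ⌊566/13^3⌋ = 0, terminating the sum). Summing: v_13(566!) = 43 + 3 = 46.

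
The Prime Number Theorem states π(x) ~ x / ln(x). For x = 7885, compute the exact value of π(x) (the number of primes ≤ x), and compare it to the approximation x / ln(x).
π(7885) = 997;  x/ln(x) ≈ 878.78;  relative error ≈ 11.86%.

Directly count primes up to 7885: π(7885) = 997. The PNT approximation gives 7885/ln(7885) ≈ 7885/8.97272 ≈ 878.78. Relative error (π(x) − x/ln(x)) / π(x) ≈ 11.86%; the approximation is known to undercount slightly (Li(x) is a better estimate).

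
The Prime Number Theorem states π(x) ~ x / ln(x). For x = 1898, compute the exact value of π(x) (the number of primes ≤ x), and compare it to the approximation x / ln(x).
π(1898) = 290;  x/ln(x) ≈ 251.44;  relative error ≈ 13.30%.

Directly count primes up to 1898: π(1898) = 290. The PNT approximation gives 1898/ln(1898) ≈ 1898/7.54856 ≈ 251.44. Relative error (π(x) − x/ln(x)) / π(x) ≈ 13.30%; the approximation is known to undercount slightly (Li(x) is a better estimate).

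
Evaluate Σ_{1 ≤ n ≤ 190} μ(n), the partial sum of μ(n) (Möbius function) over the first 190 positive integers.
Σ_{n ≤ 190} μ(n) = -4

Compute μ(n) for each 1 ≤ n ≤ 190: μ(1) = 1, μ(2) = -1, μ(3) = -1, μ(4) = 0, μ(5) = -1, μ(6) = 1, μ(7) = -1, μ(8) = 0, μ(9) = 0, μ(10) = 1, μ(11) = -1, μ(12) = 0, μ(13) = -1, μ(14) = 1, μ(15) = 1, μ(16) = 0, μ(17) = -1, μ(18) = 0, μ(19) = -1, μ(20) = 0, μ(21) = 1, μ(22) = 1, μ(23) = -1, μ(24) = 0, μ(25) = 0, μ(26) = 1, μ(27) = 0, μ(28) = 0, μ(29) = -1, μ(30) = -1, μ(31) = -1, μ(32) = 0, μ(33) = 1, μ(34) = 1, μ(35) = 1, μ(36) = 0, μ(37) = -1, μ(38) = 1, μ(39) = 1, μ(40) = 0, μ(41) = -1, μ(42) = -1, μ(43) = -1, μ(44) = 0, μ(45) = 0, μ(46) = 1, μ(47) = -1, μ(48) = 0, μ(49) = 0, μ(50) = 0, μ(51) = 1, μ(52) = 0, μ(53) = -1, μ(54) = 0, μ(55) = 1, μ(56) = 0, μ(57) = 1, μ(58) = 1, μ(59) = -1, μ(60) = 0, μ(61) = -1, μ(62) = 1, μ(63) = 0, μ(64) = 0, μ(65) = 1, μ(66) = -1, μ(67) = -1, μ(68) = 0, μ(69) = 1, μ(70) = -1, μ(71) = -1, μ(72) = 0, μ(73) = -1, μ(74) = 1, μ(75) = 0, μ(76) = 0, μ(77) = 1, μ(78) = -1, μ(79) = -1, μ(80) = 0, μ(81) = 0, μ(82) = 1, μ(83) = -1, μ(84) = 0, μ(85) = 1, μ(86) = 1, μ(87) = 1, μ(88) = 0, μ(89) = -1, μ(90) = 0, μ(91) = 1, μ(92) = 0, μ(93) = 1, μ(94) = 1, μ(95) = 1, μ(96) = 0, μ(97) = -1, μ(98) = 0, μ(99) = 0, μ(100) = 0, μ(101) = -1, μ(102) = -1, μ(103) = -1, μ(104) = 0, μ(105) = -1, μ(106) = 1, μ(107) = -1, μ(108) = 0, μ(109) = -1, μ(110) = -1, μ(111) = 1, μ(112) = 0, μ(113) = -1, μ(114) = -1, μ(115) = 1, μ(116) = 0, μ(117) = 0, μ(118) = 1, μ(119) = 1, μ(120) = 0, μ(121) = 0, μ(122) = 1, μ(123) = 1, μ(124) = 0, μ(125) = 0, μ(126) = 0, μ(127) = -1, μ(128) = 0, μ(129) = 1, μ(130) = -1, μ(131) = -1, μ(132) = 0, μ(133) = 1, μ(134) = 1, μ(135) = 0, μ(136) = 0, μ(137) = -1, μ(138) = -1, μ(139) = -1, μ(140) = 0, μ(141) = 1, μ(142) = 1, μ(143) = 1, μ(144) = 0, μ(145) = 1, μ(146) = 1, μ(147) = 0, μ(148) = 0, μ(149) = -1, μ(150) = 0, μ(151) = -1, μ(152) = 0, μ(153) = 0, μ(154) = -1, μ(155) = 1, μ(156) = 0, μ(157) = -1, μ(158) = 1, μ(159) = 1, μ(160) = 0, μ(161) = 1, μ(162) = 0, μ(163) = -1, μ(164) = 0, μ(165) = -1, μ(166) = 1, μ(167) = -1, μ(168) = 0, μ(169) = 0, μ(170) = -1, μ(171) = 0, μ(172) = 0, μ(173) = -1, μ(174) = -1, μ(175) = 0, μ(176) = 0, μ(177) = 1, μ(178) = 1, μ(179) = -1, μ(180) = 0, μ(181) = -1, μ(182) = -1, μ(183) = 1, μ(184) = 0, μ(185) = 1, μ(186) = -1, μ(187) = 1, μ(188) = 0, μ(189) = 0, μ(190) = -1. Summing all 190 values: -4. (Mertens function M(x) = Σ_{n ≤ x} μ(n); on average M(x) should be small (PNT ⟺ M(x) = o(x)).)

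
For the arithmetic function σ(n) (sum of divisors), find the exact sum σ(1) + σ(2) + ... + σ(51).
Σ_{n ≤ 51} σ(n) = 2152

Compute σ(n) for each 1 ≤ n ≤ 51: σ(1) = 1, σ(2) = 3, σ(3) = 4, σ(4) = 7, σ(5) = 6, σ(6) = 12, σ(7) = 8, σ(8) = 15, σ(9) = 13, σ(10) = 18, σ(11) = 12, σ(12) = 28, σ(13) = 14, σ(14) = 24, σ(15) = 24, σ(16) = 31, σ(17) = 18, σ(18) = 39, σ(19) = 20, σ(20) = 42, σ(21) = 32, σ(22) = 36, σ(23) = 24, σ(24) = 60, σ(25) = 31, σ(26) = 42, σ(27) = 40, σ(28) = 56, σ(29) = 30, σ(30) = 72, σ(31) = 32, σ(32) = 63, σ(33) = 48, σ(34) = 54, σ(35) = 48, σ(36) = 91, σ(37) = 38, σ(38) = 60, σ(39) = 56, σ(40) = 90, σ(41) = 42, σ(42) = 96, σ(43) = 44, σ(44) = 84, σ(45) = 78, σ(46) = 72, σ(47) = 48, σ(48) = 124, σ(49) = 57, σ(50) = 93, σ(51) = 72. Summing all 51 values: 2152. (Average order: Σ_{n ≤ x} σ(n) ~ (π²/12) x². For x = 51, (π²/12)·51² ≈ 2139.24.)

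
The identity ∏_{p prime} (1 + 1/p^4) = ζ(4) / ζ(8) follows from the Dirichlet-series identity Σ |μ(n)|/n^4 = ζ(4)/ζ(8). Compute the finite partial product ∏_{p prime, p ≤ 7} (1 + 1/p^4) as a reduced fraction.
∏ = 262011361/243101250

The primes p ≤ 7 are [2, 3, 5, 7]. For each, (1 + 1/p^4) = (p^4 + 1)/p^4. Multiplying these fractions over p ∈ [2, 3, 5, 7] gives 262011361/243101250. (In the limit P → ∞ this tends to ζ(4)/ζ(8).)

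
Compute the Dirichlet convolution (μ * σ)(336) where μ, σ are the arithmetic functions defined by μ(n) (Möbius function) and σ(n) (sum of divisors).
(μ * σ)(336) = 336

Divisors of 336: [1, 2, 3, 4, 6, 7, 8, 12, 14, 16, 21, 24, 28, 42, 48, 56, 84, 112, 168, 336]. For each d | 336:
  d = 1: μ(1) · σ(336/1) = 1 · 992 = 992
  d = 2: μ(2) · σ(336/2) = -1 · 480 = -480
  d = 3: μ(3) · σ(336/3) = -1 · 248 = -248
  d = 4: μ(4) · σ(336/4) = 0 · 224 = 0
  d = 6: μ(6) · σ(336/6) = 1 · 120 = 120
  d = 7: μ(7) · σ(336/7) = -1 · 124 = -124
  d = 8: μ(8) · σ(336/8) = 0 · 96 = 0
  d = 12: μ(12) · σ(336/12) = 0 · 56 = 0
  d = 14: μ(14) · σ(336/14) = 1 · 60 = 60
  d = 16: μ(16) · σ(336/16) = 0 · 32 = 0
  d = 21: μ(21) · σ(336/21) = 1 · 31 = 31
  d = 24: μ(24) · σ(336/24) = 0 · 24 = 0
  d = 28: μ(28) · σ(336/28) = 0 · 28 = 0
  d = 42: μ(42) · σ(336/42) = -1 · 15 = -15
  d = 48: μ(48) · σ(336/48) = 0 · 8 = 0
  d = 56: μ(56) · σ(336/56) = 0 · 12 = 0
  d = 84: μ(84) · σ(336/84) = 0 · 7 = 0
  d = 112: μ(112) · σ(336/112) = 0 · 4 = 0
  d = 168: μ(168) · σ(336/168) = 0 · 3 = 0
  d = 336: μ(336) · σ(336/336) = 0 · 1 = 0
Summing: (μ * σ)(336) = 992 + -480 + -248 + 0 + 120 + -124 + 0 + 0 + 60 + 0 + 31 + 0 + 0 + -15 + 0 + 0 + 0 + 0 + 0 + 0 = 336.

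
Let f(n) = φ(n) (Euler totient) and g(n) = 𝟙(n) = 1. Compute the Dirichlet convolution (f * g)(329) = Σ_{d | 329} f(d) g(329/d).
(φ * 𝟙)(329) = 329

Divisors of 329: [1, 7, 47, 329]. For each d | 329:
  d = 1: φ(1) · 𝟙(329/1) = 1 · 1 = 1
  d = 7: φ(7) · 𝟙(329/7) = 6 · 1 = 6
  d = 47: φ(47) · 𝟙(329/47) = 46 · 1 = 46
  d = 329: φ(329) · 𝟙(329/329) = 276 · 1 = 276
Summing: (φ * 𝟙)(329) = 1 + 6 + 46 + 276 = 329.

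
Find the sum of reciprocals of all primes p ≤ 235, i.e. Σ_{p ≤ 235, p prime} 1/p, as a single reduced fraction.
Σ 1/p = 8762990377702925264993654890050782886250854676753323401606562622367345144099360398279019780479/4445236185272185438169240794291312557432222642727183809026451438704160103479600800432029464270

π(235) = 51, so the primes ≤ 235 are [2, 3, 5, 7, 11, 13, 17, 19, 23, 29, 31, 37, 41, 43, 47, 53, 59, 61, 67, 71, 73, 79, 83, 89, 97, 101, 103, 107, 109, 113, 127, 131, 137, 139, 149, 151, 157, 163, 167, 173, 179, 181, 191, 193, 197, 199, 211, 223, 227, 229, 233]. Summing 1/p over these primes: 8762990377702925264993654890050782886250854676753323401606562622367345144099360398279019780479/4445236185272185438169240794291312557432222642727183809026451438704160103479600800432029464270 ≈ 1.9713. Mertens estimate ln ln(235) + 0.2615 ≈ 1.9589.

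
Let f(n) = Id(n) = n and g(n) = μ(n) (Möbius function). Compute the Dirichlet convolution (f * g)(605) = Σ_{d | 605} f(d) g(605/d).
(Id * μ)(605) = 440

Divisors of 605: [1, 5, 11, 55, 121, 605]. For each d | 605:
  d = 1: Id(1) · μ(605/1) = 1 · 0 = 0
  d = 5: Id(5) · μ(605/5) = 5 · 0 = 0
  d = 11: Id(11) · μ(605/11) = 11 · 1 = 11
  d = 55: Id(55) · μ(605/55) = 55 · -1 = -55
  d = 121: Id(121) · μ(605/121) = 121 · -1 = -121
  d = 605: Id(605) · μ(605/605) = 605 · 1 = 605
Summing: (Id * μ)(605) = 0 + 0 + 11 + -55 + -121 + 605 = 440.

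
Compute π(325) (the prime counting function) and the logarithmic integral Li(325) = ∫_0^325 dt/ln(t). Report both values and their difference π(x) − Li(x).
π(325) = 66;  Li(325) ≈ 72.69;  π(x) − Li(x) ≈ -6.69.

Direct count of primes ≤ 325 gives π(325) = 66. Numerical evaluation of the logarithmic integral gives Li(325) ≈ 72.69. The difference π(x) − Li(x) ≈ -6.69 is typically negative for small/moderate x (Li(x) overestimates), though Littlewood's theorem shows this sign changes infinitely often.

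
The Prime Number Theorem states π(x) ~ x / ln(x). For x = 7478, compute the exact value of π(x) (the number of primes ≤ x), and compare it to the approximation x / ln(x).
π(7478) = 946;  x/ln(x) ≈ 838.37;  relative error ≈ 11.38%.

Directly count primes up to 7478: π(7478) = 946. The PNT approximation gives 7478/ln(7478) ≈ 7478/8.91972 ≈ 838.37. Relative error (π(x) − x/ln(x)) / π(x) ≈ 11.38%; the approximation is known to undercount slightly (Li(x) is a better estimate).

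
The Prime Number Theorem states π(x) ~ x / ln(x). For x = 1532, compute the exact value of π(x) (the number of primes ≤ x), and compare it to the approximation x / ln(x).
π(1532) = 242;  x/ln(x) ≈ 208.88;  relative error ≈ 13.69%.

Directly count primes up to 1532: π(1532) = 242. The PNT approximation gives 1532/ln(1532) ≈ 1532/7.33433 ≈ 208.88. Relative error (π(x) − x/ln(x)) / π(x) ≈ 13.69%; the approximation is known to undercount slightly (Li(x) is a better estimate).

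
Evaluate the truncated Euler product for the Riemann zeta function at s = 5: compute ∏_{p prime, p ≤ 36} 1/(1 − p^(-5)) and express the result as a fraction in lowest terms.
∏ = 1910589921595024369341325427716514697147265/1842548811291065574051999987500114856101888

The primes p ≤ 36 are [2, 3, 5, 7, 11, 13, 17, 19, 23, 29, 31]. For each prime, (1 − 1/p^5)^(-1) = p^5 / (p^5 − 1). The product is (1 − 1/2^5)^(-1), (1 − 1/3^5)^(-1), (1 − 1/5^5)^(-1), (1 − 1/7^5)^(-1), (1 − 1/11^5)^(-1), (1 − 1/13^5)^(-1), (1 − 1/17^5)^(-1), (1 − 1/19^5)^(-1), (1 − 1/23^5)^(-1), (1 − 1/29^5)^(-1), (1 − 1/31^5)^(-1) = ∏ p^5 / (p^5 − 1) = 1910589921595024369341325427716514697147265/1842548811291065574051999987500114856101888.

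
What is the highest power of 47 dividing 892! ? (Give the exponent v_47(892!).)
v_47(892!) = 18

Legendre's formula: v_p(n!) = Σ_{k ≥ 1} ⌊n / p^k⌋. For p = 47, n = 892, the terms are:
  ⌊892/47^1⌋ = ⌊892/47⌋ = 18
(the next term ⌊892/47^2⌋ = 0, terminating the sum). Summing: v_47(892!) = 18 = 18.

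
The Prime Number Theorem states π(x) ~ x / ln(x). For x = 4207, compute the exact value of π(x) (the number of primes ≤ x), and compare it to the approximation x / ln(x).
π(4207) = 575;  x/ln(x) ≈ 504.16;  relative error ≈ 12.32%.

Directly count primes up to 4207: π(4207) = 575. The PNT approximation gives 4207/ln(4207) ≈ 4207/8.34451 ≈ 504.16. Relative error (π(x) − x/ln(x)) / π(x) ≈ 12.32%; the approximation is known to undercount slightly (Li(x) is a better estimate).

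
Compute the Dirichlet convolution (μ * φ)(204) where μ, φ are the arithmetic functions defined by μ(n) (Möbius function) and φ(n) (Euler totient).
(μ * φ)(204) = 15

Divisors of 204: [1, 2, 3, 4, 6, 12, 17, 34, 51, 68, 102, 204]. For each d | 204:
  d = 1: μ(1) · φ(204/1) = 1 · 64 = 64
  d = 2: μ(2) · φ(204/2) = -1 · 32 = -32
  d = 3: μ(3) · φ(204/3) = -1 · 32 = -32
  d = 4: μ(4) · φ(204/4) = 0 · 32 = 0
  d = 6: μ(6) · φ(204/6) = 1 · 16 = 16
  d = 12: μ(12) · φ(204/12) = 0 · 16 = 0
  d = 17: μ(17) · φ(204/17) = -1 · 4 = -4
  d = 34: μ(34) · φ(204/34) = 1 · 2 = 2
  d = 51: μ(51) · φ(204/51) = 1 · 2 = 2
  d = 68: μ(68) · φ(204/68) = 0 · 2 = 0
  d = 102: μ(102) · φ(204/102) = -1 · 1 = -1
  d = 204: μ(204) · φ(204/204) = 0 · 1 = 0
Summing: (μ * φ)(204) = 64 + -32 + -32 + 0 + 16 + 0 + -4 + 2 + 2 + 0 + -1 + 0 = 15.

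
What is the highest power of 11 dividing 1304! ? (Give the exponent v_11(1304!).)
v_11(1304!) = 128

Legendre's formula: v_p(n!) = Σ_{k ≥ 1} ⌊n / p^k⌋. For p = 11, n = 1304, the terms are:
  ⌊1304/11^1⌋ = ⌊1304/11⌋ = 118
  ⌊1304/11^2⌋ = ⌊1304/121⌋ = 10
(the next term ⌊1304/11^3⌋ = 0, terminating the sum). Summing: v_11(1304!) = 118 + 10 = 128.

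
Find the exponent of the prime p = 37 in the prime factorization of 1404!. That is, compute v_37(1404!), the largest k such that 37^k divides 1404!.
v_37(1404!) = 38

Legendre's formula: v_p(n!) = Σ_{k ≥ 1} ⌊n / p^k⌋. For p = 37, n = 1404, the terms are:
  ⌊1404/37^1⌋ = ⌊1404/37⌋ = 37
  ⌊1404/37^2⌋ = ⌊1404/1369⌋ = 1
(the next term ⌊1404/37^3⌋ = 0, terminating the sum). Summing: v_37(1404!) = 37 + 1 = 38.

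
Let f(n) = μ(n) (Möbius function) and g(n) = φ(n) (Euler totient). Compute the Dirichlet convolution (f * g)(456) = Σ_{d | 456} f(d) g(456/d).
(μ * φ)(456) = 34

Divisors of 456: [1, 2, 3, 4, 6, 8, 12, 19, 24, 38, 57, 76, 114, 152, 228, 456]. For each d | 456:
  d = 1: μ(1) · φ(456/1) = 1 · 144 = 144
  d = 2: μ(2) · φ(456/2) = -1 · 72 = -72
  d = 3: μ(3) · φ(456/3) = -1 · 72 = -72
  d = 4: μ(4) · φ(456/4) = 0 · 36 = 0
  d = 6: μ(6) · φ(456/6) = 1 · 36 = 36
  d = 8: μ(8) · φ(456/8) = 0 · 36 = 0
  d = 12: μ(12) · φ(456/12) = 0 · 18 = 0
  d = 19: μ(19) · φ(456/19) = -1 · 8 = -8
  d = 24: μ(24) · φ(456/24) = 0 · 18 = 0
  d = 38: μ(38) · φ(456/38) = 1 · 4 = 4
  d = 57: μ(57) · φ(456/57) = 1 · 4 = 4
  d = 76: μ(76) · φ(456/76) = 0 · 2 = 0
  d = 114: μ(114) · φ(456/114) = -1 · 2 = -2
  d = 152: μ(152) · φ(456/152) = 0 · 2 = 0
  d = 228: μ(228) · φ(456/228) = 0 · 1 = 0
  d = 456: μ(456) · φ(456/456) = 0 · 1 = 0
Summing: (μ * φ)(456) = 144 + -72 + -72 + 0 + 36 + 0 + 0 + -8 + 0 + 4 + 4 + 0 + -2 + 0 + 0 + 0 = 34.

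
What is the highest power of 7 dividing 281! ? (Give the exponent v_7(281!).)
v_7(281!) = 45

Legendre's formula: v_p(n!) = Σ_{k ≥ 1} ⌊n / p^k⌋. For p = 7, n = 281, the terms are:
  ⌊281/7^1⌋ = ⌊281/7⌋ = 40
  ⌊281/7^2⌋ = ⌊281/49⌋ = 5
(the next term ⌊281/7^3⌋ = 0, terminating the sum). Summing: v_7(281!) = 40 + 5 = 45.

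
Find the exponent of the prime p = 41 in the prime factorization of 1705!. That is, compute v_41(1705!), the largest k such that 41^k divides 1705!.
v_41(1705!) = 42

Legendre's formula: v_p(n!) = Σ_{k ≥ 1} ⌊n / p^k⌋. For p = 41, n = 1705, the terms are:
  ⌊1705/41^1⌋ = ⌊1705/41⌋ = 41
  ⌊1705/41^2⌋ = ⌊1705/1681⌋ = 1
(the next term ⌊1705/41^3⌋ = 0, terminating the sum). Summing: v_41(1705!) = 41 + 1 = 42.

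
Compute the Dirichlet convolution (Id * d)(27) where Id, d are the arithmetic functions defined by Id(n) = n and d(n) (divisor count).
(Id * d)(27) = 58

Divisors of 27: [1, 3, 9, 27]. For each d | 27:
  d = 1: Id(1) · d(27/1) = 1 · 4 = 4
  d = 3: Id(3) · d(27/3) = 3 · 3 = 9
  d = 9: Id(9) · d(27/9) = 9 · 2 = 18
  d = 27: Id(27) · d(27/27) = 27 · 1 = 27
Summing: (Id * d)(27) = 4 + 9 + 18 + 27 = 58.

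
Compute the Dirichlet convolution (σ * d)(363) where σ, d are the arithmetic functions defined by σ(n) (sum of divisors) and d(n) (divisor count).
(σ * d)(363) = 960

Divisors of 363: [1, 3, 11, 33, 121, 363]. For each d | 363:
  d = 1: σ(1) · d(363/1) = 1 · 6 = 6
  d = 3: σ(3) · d(363/3) = 4 · 3 = 12
  d = 11: σ(11) · d(363/11) = 12 · 4 = 48
  d = 33: σ(33) · d(363/33) = 48 · 2 = 96
  d = 121: σ(121) · d(363/121) = 133 · 2 = 266
  d = 363: σ(363) · d(363/363) = 532 · 1 = 532
Summing: (σ * d)(363) = 6 + 12 + 48 + 96 + 266 + 532 = 960.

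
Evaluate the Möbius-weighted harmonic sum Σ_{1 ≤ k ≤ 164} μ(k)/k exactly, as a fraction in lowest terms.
Σ μ(k)/k = 74505990747655733376890176919471583349281305895342692670863053/5766152219975951659023630035336134306565384015606066319856068810

Values of μ(k) for 1 ≤ k ≤ 164: μ(1) = 1, μ(2) = -1, μ(3) = -1, μ(5) = -1, μ(6) = 1, μ(7) = -1, μ(10) = 1, μ(11) = -1, μ(13) = -1, μ(14) = 1, μ(15) = 1, μ(17) = -1, μ(19) = -1, μ(21) = 1, μ(22) = 1, μ(23) = -1, μ(26) = 1, μ(29) = -1, μ(30) = -1, μ(31) = -1, μ(33) = 1, μ(34) = 1, μ(35) = 1, μ(37) = -1, μ(38) = 1, μ(39) = 1, μ(41) = -1, μ(42) = -1, μ(43) = -1, μ(46) = 1, μ(47) = -1, μ(51) = 1, μ(53) = -1, μ(55) = 1, μ(57) = 1, μ(58) = 1, μ(59) = -1, μ(61) = -1, μ(62) = 1, μ(65) = 1, μ(66) = -1, μ(67) = -1, μ(69) = 1, μ(70) = -1, μ(71) = -1, μ(73) = -1, μ(74) = 1, μ(77) = 1, μ(78) = -1, μ(79) = -1, μ(82) = 1, μ(83) = -1, μ(85) = 1, μ(86) = 1, μ(87) = 1, μ(89) = -1, μ(91) = 1, μ(93) = 1, μ(94) = 1, μ(95) = 1, μ(97) = -1, μ(101) = -1, μ(102) = -1, μ(103) = -1, μ(105) = -1, μ(106) = 1, μ(107) = -1, μ(109) = -1, μ(110) = -1, μ(111) = 1, μ(113) = -1, μ(114) = -1, μ(115) = 1, μ(118) = 1, μ(119) = 1, μ(122) = 1, μ(123) = 1, μ(127) = -1, μ(129) = 1, μ(130) = -1, μ(131) = -1, μ(133) = 1, μ(134) = 1, μ(137) = -1, μ(138) = -1, μ(139) = -1, μ(141) = 1, μ(142) = 1, μ(143) = 1, μ(145) = 1, μ(146) = 1, μ(149) = -1, μ(151) = -1, μ(154) = -1, μ(155) = 1, μ(157) = -1, μ(158) = 1, μ(159) = 1, μ(161) = 1, μ(163) = -1, with μ = 0 on non-squarefree integers. Summing μ(k)/k for k where μ(k) ≠ 0 gives 74505990747655733376890176919471583349281305895342692670863053/5766152219975951659023630035336134306565384015606066319856068810 ≈ 0.0129. (PNT ⟺ this sum → 0 as n → ∞.)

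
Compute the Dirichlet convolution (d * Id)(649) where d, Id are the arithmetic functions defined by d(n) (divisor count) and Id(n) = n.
(d * Id)(649) = 793

Divisors of 649: [1, 11, 59, 649]. For each d | 649:
  d = 1: d(1) · Id(649/1) = 1 · 649 = 649
  d = 11: d(11) · Id(649/11) = 2 · 59 = 118
  d = 59: d(59) · Id(649/59) = 2 · 11 = 22
  d = 649: d(649) · Id(649/649) = 4 · 1 = 4
Summing: (d * Id)(649) = 649 + 118 + 22 + 4 = 793.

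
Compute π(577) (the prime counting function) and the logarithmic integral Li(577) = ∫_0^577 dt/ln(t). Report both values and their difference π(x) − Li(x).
π(577) = 106;  Li(577) ≈ 114.04;  π(x) − Li(x) ≈ -8.04.

Direct count of primes ≤ 577 gives π(577) = 106. Numerical evaluation of the logarithmic integral gives Li(577) ≈ 114.04. The difference π(x) − Li(x) ≈ -8.04 is typically negative for small/moderate x (Li(x) overestimates), though Littlewood's theorem shows this sign changes infinitely often.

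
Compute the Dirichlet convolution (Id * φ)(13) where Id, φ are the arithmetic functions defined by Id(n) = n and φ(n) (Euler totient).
(Id * φ)(13) = 25

Divisors of 13: [1, 13]. For each d | 13:
  d = 1: Id(1) · φ(13/1) = 1 · 12 = 12
  d = 13: Id(13) · φ(13/13) = 13 · 1 = 13
Summing: (Id * φ)(13) = 12 + 13 = 25.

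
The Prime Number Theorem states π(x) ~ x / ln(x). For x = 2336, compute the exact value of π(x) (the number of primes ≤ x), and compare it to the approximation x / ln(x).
π(2336) = 345;  x/ln(x) ≈ 301.18;  relative error ≈ 12.70%.

Directly count primes up to 2336: π(2336) = 345. The PNT approximation gives 2336/ln(2336) ≈ 2336/7.75620 ≈ 301.18. Relative error (π(x) − x/ln(x)) / π(x) ≈ 12.70%; the approximation is known to undercount slightly (Li(x) is a better estimate).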